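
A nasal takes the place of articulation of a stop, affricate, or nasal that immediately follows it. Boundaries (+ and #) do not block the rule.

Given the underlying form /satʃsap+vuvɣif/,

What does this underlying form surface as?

no segment meets the rule's conditions; no change.

[satʃsap+vuvɣif]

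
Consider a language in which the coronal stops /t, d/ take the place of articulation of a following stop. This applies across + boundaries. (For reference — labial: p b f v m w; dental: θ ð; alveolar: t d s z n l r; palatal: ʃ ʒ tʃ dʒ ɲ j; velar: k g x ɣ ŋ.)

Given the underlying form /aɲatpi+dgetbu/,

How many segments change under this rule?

/t/ before /p/ (labial) → [p]
/d/ before /g/ (velar) → [g]
/t/ before /b/ (labial) → [p]
3 segments change.

3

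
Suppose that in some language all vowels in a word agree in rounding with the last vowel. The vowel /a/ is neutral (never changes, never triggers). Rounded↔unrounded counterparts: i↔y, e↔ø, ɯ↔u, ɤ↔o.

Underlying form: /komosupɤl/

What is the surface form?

/o/ harmonizes with /ɤ/ ([-round]) → [ɤ]
/o/ harmonizes with /ɤ/ ([-round]) → [ɤ]
/u/ harmonizes with /ɤ/ ([-round]) → [ɯ]

[kɤmɤsɯpɤl]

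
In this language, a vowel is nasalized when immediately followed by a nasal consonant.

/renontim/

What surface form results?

[rẽnõntĩm]

/e/ before nasal /n/ → [ẽ]
/o/ before nasal /n/ → [õ]
/i/ before nasal /m/ → [ĩ]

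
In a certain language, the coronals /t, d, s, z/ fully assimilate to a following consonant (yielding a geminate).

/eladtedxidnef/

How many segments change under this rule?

3

/d/ before /t/ → [t] (total assimilation)
/d/ before /x/ → [x] (total assimilation)
/d/ before /n/ → [n] (total assimilation)
3 segments change.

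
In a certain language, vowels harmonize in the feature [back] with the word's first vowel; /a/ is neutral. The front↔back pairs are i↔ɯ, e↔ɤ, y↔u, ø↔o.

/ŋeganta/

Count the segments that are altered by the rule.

0

No segment meets the rule's conditions.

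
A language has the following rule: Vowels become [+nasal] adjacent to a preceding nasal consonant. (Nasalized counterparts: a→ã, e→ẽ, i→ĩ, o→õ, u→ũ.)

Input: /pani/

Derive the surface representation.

/i/ after nasal /n/ → [ĩ]

[panĩ]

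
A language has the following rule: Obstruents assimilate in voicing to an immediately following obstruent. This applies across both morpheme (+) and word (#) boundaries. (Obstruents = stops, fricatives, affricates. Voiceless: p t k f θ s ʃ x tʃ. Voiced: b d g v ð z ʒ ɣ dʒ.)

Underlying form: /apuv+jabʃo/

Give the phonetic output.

/b/ before /ʃ/ (voiceless) → [p]

[apuv+japʃo]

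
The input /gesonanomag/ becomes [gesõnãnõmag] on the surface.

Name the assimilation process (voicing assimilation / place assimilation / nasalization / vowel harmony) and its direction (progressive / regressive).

/o/→[õ] /a/→[ã] /o/→[õ].
Each target copies a feature from the following segment, so the direction is regressive.

nasalization, regressive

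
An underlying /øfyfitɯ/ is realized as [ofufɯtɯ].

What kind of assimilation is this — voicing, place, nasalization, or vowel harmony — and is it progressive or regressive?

vowel harmony, regressive

/ø/→[o] /y/→[u] /i/→[ɯ].
Vowels agree with the last vowel, so the harmony is regressive.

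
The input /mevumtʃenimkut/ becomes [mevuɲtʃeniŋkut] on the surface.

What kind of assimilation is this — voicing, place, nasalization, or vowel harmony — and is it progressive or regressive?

place assimilation, regressive

/m/→[ɲ] /m/→[ŋ].
Each target copies a feature from the following segment, so the direction is regressive.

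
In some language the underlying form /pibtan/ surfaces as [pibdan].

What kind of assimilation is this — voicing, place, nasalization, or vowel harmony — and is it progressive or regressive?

voicing assimilation, progressive

/t/→[d].
Each target copies a feature from the preceding segment, so the direction is progressive.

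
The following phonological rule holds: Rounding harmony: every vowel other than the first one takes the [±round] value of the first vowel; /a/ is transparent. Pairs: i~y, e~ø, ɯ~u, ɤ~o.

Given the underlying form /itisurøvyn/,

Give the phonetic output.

/u/ harmonizes with /i/ ([-round]) → [ɯ]
/ø/ harmonizes with /i/ ([-round]) → [e]
/y/ harmonizes with /i/ ([-round]) → [i]

[itisɯrevin]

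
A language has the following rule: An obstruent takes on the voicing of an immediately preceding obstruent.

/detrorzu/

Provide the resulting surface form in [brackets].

no segment meets the rule's conditions; no change.

[detrorzu]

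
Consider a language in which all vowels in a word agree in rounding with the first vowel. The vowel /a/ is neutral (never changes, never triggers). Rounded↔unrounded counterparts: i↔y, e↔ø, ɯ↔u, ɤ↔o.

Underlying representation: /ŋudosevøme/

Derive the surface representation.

[ŋudosøvømø]

/e/ harmonizes with /u/ ([+round]) → [ø]
/e/ harmonizes with /u/ ([+round]) → [ø]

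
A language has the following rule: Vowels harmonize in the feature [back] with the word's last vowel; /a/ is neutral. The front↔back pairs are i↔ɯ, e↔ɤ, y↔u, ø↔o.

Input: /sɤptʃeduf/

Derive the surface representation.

/e/ harmonizes with /u/ ([+back]) → [ɤ]

[sɤptʃɤduf]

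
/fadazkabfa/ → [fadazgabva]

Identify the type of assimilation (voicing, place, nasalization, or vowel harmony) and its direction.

/k/→[g] /f/→[v].
Each target copies a feature from the preceding segment, so the direction is progressive.

voicing assimilation, progressive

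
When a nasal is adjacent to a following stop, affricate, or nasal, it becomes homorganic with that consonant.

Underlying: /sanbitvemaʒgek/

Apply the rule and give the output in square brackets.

/n/ before /b/ (labial) → [m]

[sambitvemaʒgek]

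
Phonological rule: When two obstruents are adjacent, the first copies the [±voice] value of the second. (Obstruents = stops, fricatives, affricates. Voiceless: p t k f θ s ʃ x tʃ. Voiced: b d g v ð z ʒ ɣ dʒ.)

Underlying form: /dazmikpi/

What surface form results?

no segment meets the rule's conditions; no change.

[dazmikpi]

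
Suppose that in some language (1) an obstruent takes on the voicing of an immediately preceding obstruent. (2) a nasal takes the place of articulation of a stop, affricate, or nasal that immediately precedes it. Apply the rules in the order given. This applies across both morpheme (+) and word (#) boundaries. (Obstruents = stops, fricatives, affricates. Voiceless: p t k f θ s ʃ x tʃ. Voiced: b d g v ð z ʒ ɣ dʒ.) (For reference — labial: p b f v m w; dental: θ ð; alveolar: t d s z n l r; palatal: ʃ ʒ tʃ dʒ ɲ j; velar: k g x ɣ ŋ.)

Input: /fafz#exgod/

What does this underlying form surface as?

[fafs#exkod]

Rule 1: /z/ after /f/ (voiceless) → [s]
Rule 1: /g/ after /x/ (voiceless) → [k]
After rule 1: fafs#exkod
Rule 2: no segment meets the rule's conditions; no change.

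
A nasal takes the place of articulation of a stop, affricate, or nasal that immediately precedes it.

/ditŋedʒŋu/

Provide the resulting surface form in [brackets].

[ditnedʒɲu]

/ŋ/ after /t/ (alveolar) → [n]
/ŋ/ after /dʒ/ (palatal) → [ɲ]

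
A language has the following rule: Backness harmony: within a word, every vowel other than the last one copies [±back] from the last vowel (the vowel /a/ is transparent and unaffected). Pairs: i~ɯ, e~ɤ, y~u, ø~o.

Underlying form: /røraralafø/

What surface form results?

no segment meets the rule's conditions; no change.

[røraralafø]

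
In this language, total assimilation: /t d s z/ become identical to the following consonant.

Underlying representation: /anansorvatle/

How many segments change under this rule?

1

/t/ before /l/ → [l] (total assimilation)
1 segment changes.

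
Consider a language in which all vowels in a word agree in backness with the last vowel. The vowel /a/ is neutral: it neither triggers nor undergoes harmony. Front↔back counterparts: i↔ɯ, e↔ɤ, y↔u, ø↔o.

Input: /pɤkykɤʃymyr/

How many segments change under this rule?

/ɤ/ harmonizes with /y/ ([-back]) → [e]
/ɤ/ harmonizes with /y/ ([-back]) → [e]
2 segments change.

2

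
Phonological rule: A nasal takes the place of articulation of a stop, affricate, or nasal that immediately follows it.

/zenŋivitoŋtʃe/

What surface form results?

[zeŋŋivitoɲtʃe]

/n/ before /ŋ/ (velar) → [ŋ]
/ŋ/ before /tʃ/ (palatal) → [ɲ]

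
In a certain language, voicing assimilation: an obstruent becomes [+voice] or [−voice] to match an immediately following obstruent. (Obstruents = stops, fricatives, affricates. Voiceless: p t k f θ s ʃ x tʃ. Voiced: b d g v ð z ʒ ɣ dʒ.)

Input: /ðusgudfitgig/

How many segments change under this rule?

3

/s/ before /g/ (voiced) → [z]
/d/ before /f/ (voiceless) → [t]
/t/ before /g/ (voiced) → [d]
3 segments change.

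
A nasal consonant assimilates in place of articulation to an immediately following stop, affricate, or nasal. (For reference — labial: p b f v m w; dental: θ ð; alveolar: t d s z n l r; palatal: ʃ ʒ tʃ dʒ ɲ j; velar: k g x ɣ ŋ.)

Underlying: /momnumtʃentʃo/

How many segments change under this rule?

3

/m/ before /n/ (alveolar) → [n]
/m/ before /tʃ/ (palatal) → [ɲ]
/n/ before /tʃ/ (palatal) → [ɲ]
3 segments change.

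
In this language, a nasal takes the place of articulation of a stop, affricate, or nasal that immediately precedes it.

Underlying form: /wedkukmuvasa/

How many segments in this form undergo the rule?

1

/m/ after /k/ (velar) → [ŋ]
1 segment changes.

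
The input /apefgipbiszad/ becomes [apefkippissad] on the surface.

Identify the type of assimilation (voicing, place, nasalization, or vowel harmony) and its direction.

/g/→[k] /b/→[p] /z/→[s].
Each target copies a feature from the preceding segment, so the direction is progressive.

voicing assimilation, progressive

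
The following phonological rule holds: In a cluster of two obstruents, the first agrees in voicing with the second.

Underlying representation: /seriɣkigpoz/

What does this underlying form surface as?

[serixkikpoz]

/ɣ/ before /k/ (voiceless) → [x]
/g/ before /p/ (voiceless) → [k]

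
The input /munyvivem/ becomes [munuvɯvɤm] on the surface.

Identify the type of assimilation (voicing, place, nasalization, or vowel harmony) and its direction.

/y/→[u] /i/→[ɯ] /e/→[ɤ].
Vowels agree with the first vowel, so the harmony is progressive.

vowel harmony, progressive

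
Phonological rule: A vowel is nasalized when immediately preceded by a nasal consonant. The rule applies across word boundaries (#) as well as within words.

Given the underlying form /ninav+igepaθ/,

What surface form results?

[nĩnãv+igepaθ]

/i/ after nasal /n/ → [ĩ]
/a/ after nasal /n/ → [ã]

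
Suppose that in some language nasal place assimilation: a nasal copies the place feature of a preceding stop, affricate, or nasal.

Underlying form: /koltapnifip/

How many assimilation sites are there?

/n/ after /p/ (labial) → [m]
1 segment changes.

1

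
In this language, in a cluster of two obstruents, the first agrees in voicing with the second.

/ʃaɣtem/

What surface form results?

[ʃaxtem]

/ɣ/ before /t/ (voiceless) → [x]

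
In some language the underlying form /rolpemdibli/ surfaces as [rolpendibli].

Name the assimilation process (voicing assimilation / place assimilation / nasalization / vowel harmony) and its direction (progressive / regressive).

/m/→[n].
Each target copies a feature from the following segment, so the direction is regressive.

place assimilation, regressive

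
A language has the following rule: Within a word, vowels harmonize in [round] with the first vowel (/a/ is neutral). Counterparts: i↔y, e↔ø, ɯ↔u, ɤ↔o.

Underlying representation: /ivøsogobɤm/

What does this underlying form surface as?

/ø/ harmonizes with /i/ ([-round]) → [e]
/o/ harmonizes with /i/ ([-round]) → [ɤ]
/o/ harmonizes with /i/ ([-round]) → [ɤ]

[ivesɤgɤbɤm]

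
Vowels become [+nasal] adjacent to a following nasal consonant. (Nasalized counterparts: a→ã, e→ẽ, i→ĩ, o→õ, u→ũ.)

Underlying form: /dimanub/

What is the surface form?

[dĩmãnub]

/i/ before nasal /m/ → [ĩ]
/a/ before nasal /n/ → [ã]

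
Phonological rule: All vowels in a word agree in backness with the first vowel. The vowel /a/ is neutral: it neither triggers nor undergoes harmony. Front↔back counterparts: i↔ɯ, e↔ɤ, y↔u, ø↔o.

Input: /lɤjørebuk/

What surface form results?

[lɤjorɤbuk]

/ø/ harmonizes with /ɤ/ ([+back]) → [o]
/e/ harmonizes with /ɤ/ ([+back]) → [ɤ]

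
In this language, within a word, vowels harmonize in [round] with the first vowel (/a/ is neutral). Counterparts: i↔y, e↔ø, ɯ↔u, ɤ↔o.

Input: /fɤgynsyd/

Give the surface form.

/y/ harmonizes with /ɤ/ ([-round]) → [i]
/y/ harmonizes with /ɤ/ ([-round]) → [i]

[fɤginsid]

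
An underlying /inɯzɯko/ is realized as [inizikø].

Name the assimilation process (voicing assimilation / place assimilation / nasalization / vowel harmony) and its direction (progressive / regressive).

vowel harmony, progressive

/ɯ/→[i] /ɯ/→[i] /o/→[ø].
Vowels agree with the first vowel, so the harmony is progressive.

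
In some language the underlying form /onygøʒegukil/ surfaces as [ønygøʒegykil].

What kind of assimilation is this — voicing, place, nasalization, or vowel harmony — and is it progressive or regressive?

vowel harmony, regressive

/o/→[ø] /u/→[y].
Vowels agree with the last vowel, so the harmony is regressive.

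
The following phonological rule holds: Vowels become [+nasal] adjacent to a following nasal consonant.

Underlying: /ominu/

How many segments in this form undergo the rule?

2

/o/ before nasal /m/ → [õ]
/i/ before nasal /n/ → [ĩ]
2 segments change.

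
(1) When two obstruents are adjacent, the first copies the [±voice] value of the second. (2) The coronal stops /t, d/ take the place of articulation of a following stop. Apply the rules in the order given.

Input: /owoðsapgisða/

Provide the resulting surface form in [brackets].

[owoθsabgizða]

Rule 1: /ð/ before /s/ (voiceless) → [θ]
Rule 1: /p/ before /g/ (voiced) → [b]
Rule 1: /s/ before /ð/ (voiced) → [z]
After rule 1: owoθsabgizða
Rule 2: no segment meets the rule's conditions; no change.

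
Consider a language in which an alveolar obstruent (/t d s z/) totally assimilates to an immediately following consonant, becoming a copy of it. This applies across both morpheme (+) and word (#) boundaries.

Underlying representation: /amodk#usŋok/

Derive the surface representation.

/d/ before /k/ → [k] (total assimilation)
/s/ before /ŋ/ → [ŋ] (total assimilation)

[amokk#uŋŋok]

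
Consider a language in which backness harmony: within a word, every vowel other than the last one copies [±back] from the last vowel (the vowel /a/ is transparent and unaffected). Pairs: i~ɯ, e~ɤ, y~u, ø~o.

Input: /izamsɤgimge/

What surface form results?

[izamsegimge]

/ɤ/ harmonizes with /e/ ([-back]) → [e]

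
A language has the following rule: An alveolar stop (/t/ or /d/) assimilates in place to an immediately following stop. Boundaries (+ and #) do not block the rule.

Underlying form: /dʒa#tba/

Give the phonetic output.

/t/ before /b/ (labial) → [p]

[dʒa#pba]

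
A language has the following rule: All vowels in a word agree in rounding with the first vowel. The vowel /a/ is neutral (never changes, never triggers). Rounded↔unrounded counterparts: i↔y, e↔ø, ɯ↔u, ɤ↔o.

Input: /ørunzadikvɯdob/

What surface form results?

/i/ harmonizes with /ø/ ([+round]) → [y]
/ɯ/ harmonizes with /ø/ ([+round]) → [u]

[ørunzadykvudob]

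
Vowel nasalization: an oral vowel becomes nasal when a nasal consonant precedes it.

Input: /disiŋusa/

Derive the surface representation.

[disiŋũsa]

/u/ after nasal /ŋ/ → [ũ]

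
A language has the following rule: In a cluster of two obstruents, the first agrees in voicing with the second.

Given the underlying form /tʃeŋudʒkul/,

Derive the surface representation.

[tʃeŋutʃkul]

/dʒ/ before /k/ (voiceless) → [tʃ]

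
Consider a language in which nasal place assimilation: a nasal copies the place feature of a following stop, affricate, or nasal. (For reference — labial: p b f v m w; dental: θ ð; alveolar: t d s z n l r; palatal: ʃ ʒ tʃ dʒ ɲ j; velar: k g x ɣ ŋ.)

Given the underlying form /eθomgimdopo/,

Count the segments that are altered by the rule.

2

/m/ before /g/ (velar) → [ŋ]
/m/ before /d/ (alveolar) → [n]
2 segments change.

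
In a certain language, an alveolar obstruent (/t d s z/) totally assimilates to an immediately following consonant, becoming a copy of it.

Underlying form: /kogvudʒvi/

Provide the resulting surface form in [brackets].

no segment meets the rule's conditions; no change.

[kogvudʒvi]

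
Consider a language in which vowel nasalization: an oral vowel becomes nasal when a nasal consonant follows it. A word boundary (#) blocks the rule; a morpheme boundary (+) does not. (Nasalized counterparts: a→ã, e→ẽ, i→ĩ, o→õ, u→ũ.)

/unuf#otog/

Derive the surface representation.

/u/ before nasal /n/ → [ũ]

[ũnuf#otog]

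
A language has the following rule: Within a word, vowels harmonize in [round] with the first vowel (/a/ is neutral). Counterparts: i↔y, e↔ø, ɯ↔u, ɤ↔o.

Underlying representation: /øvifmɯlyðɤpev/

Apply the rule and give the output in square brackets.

/i/ harmonizes with /ø/ ([+round]) → [y]
/ɯ/ harmonizes with /ø/ ([+round]) → [u]
/ɤ/ harmonizes with /ø/ ([+round]) → [o]
/e/ harmonizes with /ø/ ([+round]) → [ø]

[øvyfmulyðopøv]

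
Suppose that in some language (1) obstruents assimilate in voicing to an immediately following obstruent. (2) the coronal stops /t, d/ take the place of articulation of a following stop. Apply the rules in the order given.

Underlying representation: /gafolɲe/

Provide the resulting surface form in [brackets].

Rule 1: no segment meets the rule's conditions; no change.
After rule 1: gafolɲe
Rule 2: no segment meets the rule's conditions; no change.

[gafolɲe]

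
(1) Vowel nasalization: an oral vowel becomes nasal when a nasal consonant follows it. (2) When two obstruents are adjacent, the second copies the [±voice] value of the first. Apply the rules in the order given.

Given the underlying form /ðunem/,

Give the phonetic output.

[ðũnẽm]

Rule 1: /u/ before nasal /n/ → [ũ]
Rule 1: /e/ before nasal /m/ → [ẽ]
After rule 1: ðũnẽm
Rule 2: no segment meets the rule's conditions; no change.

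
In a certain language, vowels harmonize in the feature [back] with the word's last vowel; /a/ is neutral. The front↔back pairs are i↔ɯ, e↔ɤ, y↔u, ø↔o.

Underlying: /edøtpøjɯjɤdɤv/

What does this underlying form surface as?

/e/ harmonizes with /ɤ/ ([+back]) → [ɤ]
/ø/ harmonizes with /ɤ/ ([+back]) → [o]
/ø/ harmonizes with /ɤ/ ([+back]) → [o]

[ɤdotpojɯjɤdɤv]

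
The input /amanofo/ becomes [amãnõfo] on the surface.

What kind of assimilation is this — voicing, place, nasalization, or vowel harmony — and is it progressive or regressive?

nasalization, progressive

/a/→[ã] /o/→[õ].
Each target copies a feature from the preceding segment, so the direction is progressive.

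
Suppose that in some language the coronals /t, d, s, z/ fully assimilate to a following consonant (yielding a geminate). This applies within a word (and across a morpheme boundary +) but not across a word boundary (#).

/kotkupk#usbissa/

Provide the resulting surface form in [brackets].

/t/ before /k/ → [k] (total assimilation)
/s/ before /b/ → [b] (total assimilation)

[kokkupk#ubbissa]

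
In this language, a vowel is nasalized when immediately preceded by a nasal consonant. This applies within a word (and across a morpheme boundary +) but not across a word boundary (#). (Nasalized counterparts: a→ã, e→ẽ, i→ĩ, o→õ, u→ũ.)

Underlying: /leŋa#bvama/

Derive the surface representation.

[leŋã#bvamã]

/a/ after nasal /ŋ/ → [ã]
/a/ after nasal /m/ → [ã]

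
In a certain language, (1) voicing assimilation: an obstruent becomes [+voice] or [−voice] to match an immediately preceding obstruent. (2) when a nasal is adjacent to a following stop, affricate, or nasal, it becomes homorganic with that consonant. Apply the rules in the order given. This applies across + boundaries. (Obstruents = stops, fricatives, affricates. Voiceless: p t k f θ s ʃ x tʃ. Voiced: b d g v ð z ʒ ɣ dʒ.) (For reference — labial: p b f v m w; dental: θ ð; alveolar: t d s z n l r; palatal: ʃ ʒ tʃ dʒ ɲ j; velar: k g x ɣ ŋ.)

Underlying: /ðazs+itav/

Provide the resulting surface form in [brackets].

[ðazz+itav]

Rule 1: /s/ after /z/ (voiced) → [z]
After rule 1: ðazz+itav
Rule 2: no segment meets the rule's conditions; no change.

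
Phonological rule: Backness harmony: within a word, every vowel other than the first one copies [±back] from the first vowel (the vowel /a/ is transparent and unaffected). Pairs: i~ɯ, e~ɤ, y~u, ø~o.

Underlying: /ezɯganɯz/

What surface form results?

/ɯ/ harmonizes with /e/ ([-back]) → [i]
/ɯ/ harmonizes with /e/ ([-back]) → [i]

[eziganiz]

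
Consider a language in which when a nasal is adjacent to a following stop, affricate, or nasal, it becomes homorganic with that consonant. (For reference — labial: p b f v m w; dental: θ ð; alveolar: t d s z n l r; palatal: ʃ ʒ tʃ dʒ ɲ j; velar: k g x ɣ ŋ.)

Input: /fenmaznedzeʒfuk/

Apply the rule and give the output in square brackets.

[femmaznedzeʒfuk]

/n/ before /m/ (labial) → [m]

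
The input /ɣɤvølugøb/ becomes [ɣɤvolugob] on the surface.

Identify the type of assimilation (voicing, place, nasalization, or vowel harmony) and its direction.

/ø/→[o] /ø/→[o].
Vowels agree with the first vowel, so the harmony is progressive.

vowel harmony, progressive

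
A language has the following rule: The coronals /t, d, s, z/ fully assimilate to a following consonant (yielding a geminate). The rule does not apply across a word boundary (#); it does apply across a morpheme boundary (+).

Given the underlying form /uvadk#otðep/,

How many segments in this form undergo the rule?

/d/ before /k/ → [k] (total assimilation)
/t/ before /ð/ → [ð] (total assimilation)
2 segments change.

2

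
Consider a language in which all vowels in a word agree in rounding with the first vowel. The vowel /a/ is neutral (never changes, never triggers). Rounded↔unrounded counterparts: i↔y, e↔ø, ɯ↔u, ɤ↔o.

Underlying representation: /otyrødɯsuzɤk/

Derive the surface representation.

[otyrødusuzok]

/ɯ/ harmonizes with /o/ ([+round]) → [u]
/ɤ/ harmonizes with /o/ ([+round]) → [o]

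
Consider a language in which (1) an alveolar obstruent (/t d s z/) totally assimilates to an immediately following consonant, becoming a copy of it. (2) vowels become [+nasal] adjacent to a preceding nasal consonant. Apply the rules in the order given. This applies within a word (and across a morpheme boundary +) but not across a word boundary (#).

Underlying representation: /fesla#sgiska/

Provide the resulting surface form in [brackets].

Rule 1: /s/ before /l/ → [l] (total assimilation)
Rule 1: /s/ before /g/ → [g] (total assimilation)
Rule 1: /s/ before /k/ → [k] (total assimilation)
After rule 1: fella#ggikka
Rule 2: no segment meets the rule's conditions; no change.

[fella#ggikka]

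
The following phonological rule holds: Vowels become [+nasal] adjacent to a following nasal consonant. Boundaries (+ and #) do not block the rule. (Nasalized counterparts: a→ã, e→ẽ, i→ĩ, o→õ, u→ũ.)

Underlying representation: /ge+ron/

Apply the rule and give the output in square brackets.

[ge+rõn]

/o/ before nasal /n/ → [õ]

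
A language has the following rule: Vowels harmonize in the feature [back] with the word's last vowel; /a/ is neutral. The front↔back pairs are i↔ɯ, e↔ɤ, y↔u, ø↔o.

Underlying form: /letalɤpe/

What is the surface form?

[letalepe]

/ɤ/ harmonizes with /e/ ([-back]) → [e]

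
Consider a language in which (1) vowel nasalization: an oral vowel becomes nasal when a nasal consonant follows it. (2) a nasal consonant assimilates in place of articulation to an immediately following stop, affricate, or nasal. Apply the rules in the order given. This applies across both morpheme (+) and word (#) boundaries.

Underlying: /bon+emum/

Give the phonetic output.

Rule 1: /o/ before nasal /n/ → [õ]
Rule 1: /e/ before nasal /m/ → [ẽ]
Rule 1: /u/ before nasal /m/ → [ũ]
After rule 1: bõn+ẽmũm
Rule 2: no segment meets the rule's conditions; no change.

[bõn+ẽmũm]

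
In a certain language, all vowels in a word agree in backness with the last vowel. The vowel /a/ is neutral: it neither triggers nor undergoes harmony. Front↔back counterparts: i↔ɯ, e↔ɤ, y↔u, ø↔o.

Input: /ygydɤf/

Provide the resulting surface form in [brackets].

[ugudɤf]

/y/ harmonizes with /ɤ/ ([+back]) → [u]
/y/ harmonizes with /ɤ/ ([+back]) → [u]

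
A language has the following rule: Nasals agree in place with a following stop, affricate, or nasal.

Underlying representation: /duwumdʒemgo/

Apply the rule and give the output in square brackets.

[duwuɲdʒeŋgo]

/m/ before /dʒ/ (palatal) → [ɲ]
/m/ before /g/ (velar) → [ŋ]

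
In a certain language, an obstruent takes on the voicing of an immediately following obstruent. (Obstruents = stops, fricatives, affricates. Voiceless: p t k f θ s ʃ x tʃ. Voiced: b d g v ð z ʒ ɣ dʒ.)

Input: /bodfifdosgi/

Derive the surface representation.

[botfivdozgi]

/d/ before /f/ (voiceless) → [t]
/f/ before /d/ (voiced) → [v]
/s/ before /g/ (voiced) → [z]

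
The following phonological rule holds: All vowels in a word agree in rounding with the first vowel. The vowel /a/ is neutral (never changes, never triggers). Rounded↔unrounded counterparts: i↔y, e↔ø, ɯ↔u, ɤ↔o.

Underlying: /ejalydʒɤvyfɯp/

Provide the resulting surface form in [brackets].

/y/ harmonizes with /e/ ([-round]) → [i]
/y/ harmonizes with /e/ ([-round]) → [i]

[ejalidʒɤvifɯp]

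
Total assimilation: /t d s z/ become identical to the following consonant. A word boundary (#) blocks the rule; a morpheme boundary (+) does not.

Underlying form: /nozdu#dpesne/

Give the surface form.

[noddu#ppenne]

/z/ before /d/ → [d] (total assimilation)
/d/ before /p/ → [p] (total assimilation)
/s/ before /n/ → [n] (total assimilation)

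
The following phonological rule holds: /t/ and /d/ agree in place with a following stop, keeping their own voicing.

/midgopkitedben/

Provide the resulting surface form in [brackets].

[miggopkitebben]

/d/ before /g/ (velar) → [g]
/d/ before /b/ (labial) → [b]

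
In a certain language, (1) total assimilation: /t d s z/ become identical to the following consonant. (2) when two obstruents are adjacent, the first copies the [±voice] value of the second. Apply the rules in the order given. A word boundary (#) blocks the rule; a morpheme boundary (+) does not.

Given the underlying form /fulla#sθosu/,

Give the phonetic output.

Rule 1: /s/ before /θ/ → [θ] (total assimilation)
After rule 1: fulla#θθosu
Rule 2: no segment meets the rule's conditions; no change.

[fulla#θθosu]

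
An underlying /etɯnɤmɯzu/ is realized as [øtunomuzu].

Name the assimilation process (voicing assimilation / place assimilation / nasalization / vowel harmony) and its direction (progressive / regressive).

vowel harmony, regressive

/e/→[ø] /ɯ/→[u] /ɤ/→[o] /ɯ/→[u].
Vowels agree with the last vowel, so the harmony is regressive.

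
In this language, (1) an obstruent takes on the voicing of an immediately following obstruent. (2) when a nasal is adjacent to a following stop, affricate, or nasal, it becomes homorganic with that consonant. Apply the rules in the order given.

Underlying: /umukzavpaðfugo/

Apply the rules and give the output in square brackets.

[umugzafpaθfugo]

Rule 1: /k/ before /z/ (voiced) → [g]
Rule 1: /v/ before /p/ (voiceless) → [f]
Rule 1: /ð/ before /f/ (voiceless) → [θ]
After rule 1: umugzafpaθfugo
Rule 2: no segment meets the rule's conditions; no change.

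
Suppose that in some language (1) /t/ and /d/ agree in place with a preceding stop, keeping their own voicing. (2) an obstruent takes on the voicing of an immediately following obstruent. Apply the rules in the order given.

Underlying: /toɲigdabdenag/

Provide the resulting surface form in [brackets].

[toɲiggabbenag]

Rule 1: /d/ after /g/ (velar) → [g]
Rule 1: /d/ after /b/ (labial) → [b]
After rule 1: toɲiggabbenag
Rule 2: no segment meets the rule's conditions; no change.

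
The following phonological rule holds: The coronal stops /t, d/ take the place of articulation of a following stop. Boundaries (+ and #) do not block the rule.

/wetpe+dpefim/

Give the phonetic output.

/t/ before /p/ (labial) → [p]
/d/ before /p/ (labial) → [b]

[weppe+bpefim]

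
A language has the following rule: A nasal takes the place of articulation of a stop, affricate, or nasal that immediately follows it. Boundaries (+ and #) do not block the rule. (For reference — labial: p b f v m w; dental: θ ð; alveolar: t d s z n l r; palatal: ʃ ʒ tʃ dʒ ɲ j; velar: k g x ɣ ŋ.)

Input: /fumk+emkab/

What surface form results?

[fuŋk+eŋkab]

/m/ before /k/ (velar) → [ŋ]
/m/ before /k/ (velar) → [ŋ]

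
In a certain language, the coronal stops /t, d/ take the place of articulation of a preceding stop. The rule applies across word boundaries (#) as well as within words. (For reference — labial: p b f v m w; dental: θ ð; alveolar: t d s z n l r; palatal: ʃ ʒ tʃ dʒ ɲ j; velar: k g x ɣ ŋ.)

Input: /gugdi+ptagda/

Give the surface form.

/d/ after /g/ (velar) → [g]
/t/ after /p/ (labial) → [p]
/d/ after /g/ (velar) → [g]

[guggi+ppagga]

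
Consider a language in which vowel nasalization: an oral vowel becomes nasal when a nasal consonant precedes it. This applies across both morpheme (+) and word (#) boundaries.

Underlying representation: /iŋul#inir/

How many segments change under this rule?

2

/u/ after nasal /ŋ/ → [ũ]
/i/ after nasal /n/ → [ĩ]
2 segments change.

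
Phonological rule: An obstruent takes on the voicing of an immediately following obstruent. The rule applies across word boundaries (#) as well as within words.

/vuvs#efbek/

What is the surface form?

/v/ before /s/ (voiceless) → [f]
/f/ before /b/ (voiced) → [v]

[vufs#evbek]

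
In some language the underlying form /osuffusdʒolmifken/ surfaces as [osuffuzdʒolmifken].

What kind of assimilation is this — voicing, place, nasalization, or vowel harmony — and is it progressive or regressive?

/s/→[z].
Each target copies a feature from the following segment, so the direction is regressive.

voicing assimilation, regressive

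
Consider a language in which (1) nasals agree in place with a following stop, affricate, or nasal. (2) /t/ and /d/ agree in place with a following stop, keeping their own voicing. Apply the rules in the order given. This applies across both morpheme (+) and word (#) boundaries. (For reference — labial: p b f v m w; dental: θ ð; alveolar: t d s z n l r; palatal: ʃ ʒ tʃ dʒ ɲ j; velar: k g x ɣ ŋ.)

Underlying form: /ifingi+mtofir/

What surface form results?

[ifiŋgi+ntofir]

Rule 1: /n/ before /g/ (velar) → [ŋ]
Rule 1: /m/ before /t/ (alveolar) → [n]
After rule 1: ifiŋgi+ntofir
Rule 2: no segment meets the rule's conditions; no change.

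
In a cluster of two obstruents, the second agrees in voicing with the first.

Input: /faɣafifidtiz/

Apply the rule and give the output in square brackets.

/t/ after /d/ (voiced) → [d]

[faɣafifiddiz]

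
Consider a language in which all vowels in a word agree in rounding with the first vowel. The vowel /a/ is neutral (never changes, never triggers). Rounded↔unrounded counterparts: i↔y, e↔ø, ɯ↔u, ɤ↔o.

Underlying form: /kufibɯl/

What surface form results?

[kufybul]

/i/ harmonizes with /u/ ([+round]) → [y]
/ɯ/ harmonizes with /u/ ([+round]) → [u]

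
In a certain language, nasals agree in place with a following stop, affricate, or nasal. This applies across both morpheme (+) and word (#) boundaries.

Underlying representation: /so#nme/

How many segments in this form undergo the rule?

/n/ before /m/ (labial) → [m]
1 segment changes.

1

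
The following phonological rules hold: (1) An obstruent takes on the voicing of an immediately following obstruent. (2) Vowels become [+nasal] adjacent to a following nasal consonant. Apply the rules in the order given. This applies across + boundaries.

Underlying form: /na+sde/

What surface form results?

Rule 1: /s/ before /d/ (voiced) → [z]
After rule 1: na+zde
Rule 2: no segment meets the rule's conditions; no change.

[na+zde]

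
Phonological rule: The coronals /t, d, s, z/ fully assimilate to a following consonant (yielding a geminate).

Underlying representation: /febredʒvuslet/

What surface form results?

[febredʒvullet]

/s/ before /l/ → [l] (total assimilation)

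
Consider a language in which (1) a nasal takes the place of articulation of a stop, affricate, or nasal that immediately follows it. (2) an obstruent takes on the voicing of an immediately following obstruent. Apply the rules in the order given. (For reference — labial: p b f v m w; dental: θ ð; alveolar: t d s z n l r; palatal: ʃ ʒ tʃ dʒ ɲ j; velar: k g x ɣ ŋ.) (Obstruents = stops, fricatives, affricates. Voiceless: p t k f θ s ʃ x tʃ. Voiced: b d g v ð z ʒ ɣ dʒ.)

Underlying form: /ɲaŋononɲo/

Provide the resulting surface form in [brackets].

Rule 1: /n/ before /ɲ/ (palatal) → [ɲ]
After rule 1: ɲaŋonoɲɲo
Rule 2: no segment meets the rule's conditions; no change.

[ɲaŋonoɲɲo]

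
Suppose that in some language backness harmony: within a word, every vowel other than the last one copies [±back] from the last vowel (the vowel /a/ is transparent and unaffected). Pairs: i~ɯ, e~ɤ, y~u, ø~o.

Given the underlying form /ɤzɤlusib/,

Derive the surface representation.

/ɤ/ harmonizes with /i/ ([-back]) → [e]
/ɤ/ harmonizes with /i/ ([-back]) → [e]
/u/ harmonizes with /i/ ([-back]) → [y]

[ezelysib]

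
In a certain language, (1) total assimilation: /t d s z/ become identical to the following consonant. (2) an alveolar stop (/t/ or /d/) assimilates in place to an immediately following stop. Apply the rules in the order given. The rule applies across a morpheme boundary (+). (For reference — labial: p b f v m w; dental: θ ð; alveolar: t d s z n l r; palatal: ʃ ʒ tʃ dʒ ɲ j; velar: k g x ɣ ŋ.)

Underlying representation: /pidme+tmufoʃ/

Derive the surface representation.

Rule 1: /d/ before /m/ → [m] (total assimilation)
Rule 1: /t/ before /m/ → [m] (total assimilation)
After rule 1: pimme+mmufoʃ
Rule 2: no segment meets the rule's conditions; no change.

[pimme+mmufoʃ]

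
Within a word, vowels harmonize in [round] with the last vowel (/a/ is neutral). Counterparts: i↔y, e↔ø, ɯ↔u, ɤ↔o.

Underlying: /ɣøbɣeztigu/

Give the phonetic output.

/e/ harmonizes with /u/ ([+round]) → [ø]
/i/ harmonizes with /u/ ([+round]) → [y]

[ɣøbɣøztygu]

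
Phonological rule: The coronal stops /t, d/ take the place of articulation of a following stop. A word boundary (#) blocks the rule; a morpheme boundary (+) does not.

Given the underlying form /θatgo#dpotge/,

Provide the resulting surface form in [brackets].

[θakgo#bpokge]

/t/ before /g/ (velar) → [k]
/d/ before /p/ (labial) → [b]
/t/ before /g/ (velar) → [k]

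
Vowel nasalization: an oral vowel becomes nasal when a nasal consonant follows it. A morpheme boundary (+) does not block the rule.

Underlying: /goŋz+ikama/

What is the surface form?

[gõŋz+ikãma]

/o/ before nasal /ŋ/ → [õ]
/a/ before nasal /m/ → [ã]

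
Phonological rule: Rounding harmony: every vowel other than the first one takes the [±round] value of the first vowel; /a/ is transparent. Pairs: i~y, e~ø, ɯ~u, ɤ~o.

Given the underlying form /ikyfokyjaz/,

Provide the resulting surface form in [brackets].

/y/ harmonizes with /i/ ([-round]) → [i]
/o/ harmonizes with /i/ ([-round]) → [ɤ]
/y/ harmonizes with /i/ ([-round]) → [i]

[ikifɤkijaz]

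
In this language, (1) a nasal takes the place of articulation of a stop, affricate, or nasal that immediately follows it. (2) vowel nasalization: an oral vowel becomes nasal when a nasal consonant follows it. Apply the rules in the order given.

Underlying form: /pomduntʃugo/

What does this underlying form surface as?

[põndũɲtʃugo]

Rule 1: /m/ before /d/ (alveolar) → [n]
Rule 1: /n/ before /tʃ/ (palatal) → [ɲ]
After rule 1: ponduɲtʃugo
Rule 2: /o/ before nasal /n/ → [õ]
Rule 2: /u/ before nasal /ɲ/ → [ũ]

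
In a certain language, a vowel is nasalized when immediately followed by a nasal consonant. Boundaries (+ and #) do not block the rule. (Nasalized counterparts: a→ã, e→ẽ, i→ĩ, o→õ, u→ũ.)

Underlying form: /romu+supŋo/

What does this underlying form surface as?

[rõmu+supŋo]

/o/ before nasal /m/ → [õ]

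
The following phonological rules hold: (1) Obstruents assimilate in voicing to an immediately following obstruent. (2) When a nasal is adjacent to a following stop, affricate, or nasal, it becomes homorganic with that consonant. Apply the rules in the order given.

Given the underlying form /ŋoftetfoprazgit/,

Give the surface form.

[ŋoftetfoprazgit]

Rule 1: no segment meets the rule's conditions; no change.
After rule 1: ŋoftetfoprazgit
Rule 2: no segment meets the rule's conditions; no change.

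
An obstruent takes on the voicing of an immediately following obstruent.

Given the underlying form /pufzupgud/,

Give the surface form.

[puvzubgud]

/f/ before /z/ (voiced) → [v]
/p/ before /g/ (voiced) → [b]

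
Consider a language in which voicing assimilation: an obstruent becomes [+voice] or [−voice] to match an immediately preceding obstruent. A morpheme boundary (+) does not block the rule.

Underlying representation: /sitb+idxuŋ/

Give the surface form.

/b/ after /t/ (voiceless) → [p]
/x/ after /d/ (voiced) → [ɣ]

[sitp+idɣuŋ]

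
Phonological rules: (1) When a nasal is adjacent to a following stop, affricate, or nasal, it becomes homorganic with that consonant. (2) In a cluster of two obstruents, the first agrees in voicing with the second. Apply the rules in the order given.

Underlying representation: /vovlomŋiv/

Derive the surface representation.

Rule 1: /m/ before /ŋ/ (velar) → [ŋ]
After rule 1: vovloŋŋiv
Rule 2: no segment meets the rule's conditions; no change.

[vovloŋŋiv]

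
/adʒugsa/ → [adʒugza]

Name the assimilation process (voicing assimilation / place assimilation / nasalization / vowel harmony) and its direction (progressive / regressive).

/s/→[z].
Each target copies a feature from the preceding segment, so the direction is progressive.

voicing assimilation, progressive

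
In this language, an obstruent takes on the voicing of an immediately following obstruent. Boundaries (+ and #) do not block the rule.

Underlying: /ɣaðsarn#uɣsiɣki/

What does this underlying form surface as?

[ɣaθsarn#uxsixki]

/ð/ before /s/ (voiceless) → [θ]
/ɣ/ before /s/ (voiceless) → [x]
/ɣ/ before /k/ (voiceless) → [x]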